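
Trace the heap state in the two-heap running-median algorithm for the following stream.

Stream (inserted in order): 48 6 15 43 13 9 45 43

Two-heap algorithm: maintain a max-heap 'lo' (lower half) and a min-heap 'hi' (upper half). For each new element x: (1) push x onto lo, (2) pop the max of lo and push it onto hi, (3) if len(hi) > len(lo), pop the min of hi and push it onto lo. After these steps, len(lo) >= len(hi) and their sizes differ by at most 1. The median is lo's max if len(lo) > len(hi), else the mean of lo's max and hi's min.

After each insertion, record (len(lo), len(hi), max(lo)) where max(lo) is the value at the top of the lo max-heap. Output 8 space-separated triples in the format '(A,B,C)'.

Answer: (1,0,48) (1,1,6) (2,1,15) (2,2,15) (3,2,15) (3,3,13) (4,3,15) (4,4,15)

Derivation:
Step 1: insert 48 -> lo=[48] hi=[] -> (len(lo)=1, len(hi)=0, max(lo)=48)
Step 2: insert 6 -> lo=[6] hi=[48] -> (len(lo)=1, len(hi)=1, max(lo)=6)
Step 3: insert 15 -> lo=[6, 15] hi=[48] -> (len(lo)=2, len(hi)=1, max(lo)=15)
Step 4: insert 43 -> lo=[6, 15] hi=[43, 48] -> (len(lo)=2, len(hi)=2, max(lo)=15)
Step 5: insert 13 -> lo=[6, 13, 15] hi=[43, 48] -> (len(lo)=3, len(hi)=2, max(lo)=15)
Step 6: insert 9 -> lo=[6, 9, 13] hi=[15, 43, 48] -> (len(lo)=3, len(hi)=3, max(lo)=13)
Step 7: insert 45 -> lo=[6, 9, 13, 15] hi=[43, 45, 48] -> (len(lo)=4, len(hi)=3, max(lo)=15)
Step 8: insert 43 -> lo=[6, 9, 13, 15] hi=[43, 43, 45, 48] -> (len(lo)=4, len(hi)=4, max(lo)=15)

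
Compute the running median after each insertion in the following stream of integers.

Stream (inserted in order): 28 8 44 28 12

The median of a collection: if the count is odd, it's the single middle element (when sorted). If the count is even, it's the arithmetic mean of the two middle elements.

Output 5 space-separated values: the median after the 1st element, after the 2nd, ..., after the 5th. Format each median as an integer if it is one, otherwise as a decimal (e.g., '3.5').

Step 1: insert 28 -> lo=[28] (size 1, max 28) hi=[] (size 0) -> median=28
Step 2: insert 8 -> lo=[8] (size 1, max 8) hi=[28] (size 1, min 28) -> median=18
Step 3: insert 44 -> lo=[8, 28] (size 2, max 28) hi=[44] (size 1, min 44) -> median=28
Step 4: insert 28 -> lo=[8, 28] (size 2, max 28) hi=[28, 44] (size 2, min 28) -> median=28
Step 5: insert 12 -> lo=[8, 12, 28] (size 3, max 28) hi=[28, 44] (size 2, min 28) -> median=28

Answer: 28 18 28 28 28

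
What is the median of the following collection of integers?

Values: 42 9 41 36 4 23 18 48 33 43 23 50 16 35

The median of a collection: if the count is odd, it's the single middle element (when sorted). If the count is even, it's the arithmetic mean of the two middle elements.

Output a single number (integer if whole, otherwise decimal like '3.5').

Step 1: insert 42 -> lo=[42] (size 1, max 42) hi=[] (size 0) -> median=42
Step 2: insert 9 -> lo=[9] (size 1, max 9) hi=[42] (size 1, min 42) -> median=25.5
Step 3: insert 41 -> lo=[9, 41] (size 2, max 41) hi=[42] (size 1, min 42) -> median=41
Step 4: insert 36 -> lo=[9, 36] (size 2, max 36) hi=[41, 42] (size 2, min 41) -> median=38.5
Step 5: insert 4 -> lo=[4, 9, 36] (size 3, max 36) hi=[41, 42] (size 2, min 41) -> median=36
Step 6: insert 23 -> lo=[4, 9, 23] (size 3, max 23) hi=[36, 41, 42] (size 3, min 36) -> median=29.5
Step 7: insert 18 -> lo=[4, 9, 18, 23] (size 4, max 23) hi=[36, 41, 42] (size 3, min 36) -> median=23
Step 8: insert 48 -> lo=[4, 9, 18, 23] (size 4, max 23) hi=[36, 41, 42, 48] (size 4, min 36) -> median=29.5
Step 9: insert 33 -> lo=[4, 9, 18, 23, 33] (size 5, max 33) hi=[36, 41, 42, 48] (size 4, min 36) -> median=33
Step 10: insert 43 -> lo=[4, 9, 18, 23, 33] (size 5, max 33) hi=[36, 41, 42, 43, 48] (size 5, min 36) -> median=34.5
Step 11: insert 23 -> lo=[4, 9, 18, 23, 23, 33] (size 6, max 33) hi=[36, 41, 42, 43, 48] (size 5, min 36) -> median=33
Step 12: insert 50 -> lo=[4, 9, 18, 23, 23, 33] (size 6, max 33) hi=[36, 41, 42, 43, 48, 50] (size 6, min 36) -> median=34.5
Step 13: insert 16 -> lo=[4, 9, 16, 18, 23, 23, 33] (size 7, max 33) hi=[36, 41, 42, 43, 48, 50] (size 6, min 36) -> median=33
Step 14: insert 35 -> lo=[4, 9, 16, 18, 23, 23, 33] (size 7, max 33) hi=[35, 36, 41, 42, 43, 48, 50] (size 7, min 35) -> median=34

Answer: 34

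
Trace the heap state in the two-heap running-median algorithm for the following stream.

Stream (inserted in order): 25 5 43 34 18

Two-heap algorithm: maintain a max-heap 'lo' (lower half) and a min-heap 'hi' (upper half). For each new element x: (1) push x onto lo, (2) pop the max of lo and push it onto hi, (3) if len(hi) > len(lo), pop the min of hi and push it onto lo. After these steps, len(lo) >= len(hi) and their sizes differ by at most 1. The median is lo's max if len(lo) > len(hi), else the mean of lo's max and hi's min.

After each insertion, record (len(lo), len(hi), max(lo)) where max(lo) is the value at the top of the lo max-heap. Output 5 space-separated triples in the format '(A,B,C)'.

Step 1: insert 25 -> lo=[25] hi=[] -> (len(lo)=1, len(hi)=0, max(lo)=25)
Step 2: insert 5 -> lo=[5] hi=[25] -> (len(lo)=1, len(hi)=1, max(lo)=5)
Step 3: insert 43 -> lo=[5, 25] hi=[43] -> (len(lo)=2, len(hi)=1, max(lo)=25)
Step 4: insert 34 -> lo=[5, 25] hi=[34, 43] -> (len(lo)=2, len(hi)=2, max(lo)=25)
Step 5: insert 18 -> lo=[5, 18, 25] hi=[34, 43] -> (len(lo)=3, len(hi)=2, max(lo)=25)

Answer: (1,0,25) (1,1,5) (2,1,25) (2,2,25) (3,2,25)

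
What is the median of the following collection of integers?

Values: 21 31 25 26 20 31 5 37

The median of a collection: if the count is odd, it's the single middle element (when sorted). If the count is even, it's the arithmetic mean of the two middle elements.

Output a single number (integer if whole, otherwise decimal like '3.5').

Step 1: insert 21 -> lo=[21] (size 1, max 21) hi=[] (size 0) -> median=21
Step 2: insert 31 -> lo=[21] (size 1, max 21) hi=[31] (size 1, min 31) -> median=26
Step 3: insert 25 -> lo=[21, 25] (size 2, max 25) hi=[31] (size 1, min 31) -> median=25
Step 4: insert 26 -> lo=[21, 25] (size 2, max 25) hi=[26, 31] (size 2, min 26) -> median=25.5
Step 5: insert 20 -> lo=[20, 21, 25] (size 3, max 25) hi=[26, 31] (size 2, min 26) -> median=25
Step 6: insert 31 -> lo=[20, 21, 25] (size 3, max 25) hi=[26, 31, 31] (size 3, min 26) -> median=25.5
Step 7: insert 5 -> lo=[5, 20, 21, 25] (size 4, max 25) hi=[26, 31, 31] (size 3, min 26) -> median=25
Step 8: insert 37 -> lo=[5, 20, 21, 25] (size 4, max 25) hi=[26, 31, 31, 37] (size 4, min 26) -> median=25.5

Answer: 25.5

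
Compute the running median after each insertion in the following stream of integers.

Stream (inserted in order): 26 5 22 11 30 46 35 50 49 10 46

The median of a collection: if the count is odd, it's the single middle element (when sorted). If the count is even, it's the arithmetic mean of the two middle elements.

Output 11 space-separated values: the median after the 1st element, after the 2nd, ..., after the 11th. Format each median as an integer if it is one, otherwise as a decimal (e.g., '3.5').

Step 1: insert 26 -> lo=[26] (size 1, max 26) hi=[] (size 0) -> median=26
Step 2: insert 5 -> lo=[5] (size 1, max 5) hi=[26] (size 1, min 26) -> median=15.5
Step 3: insert 22 -> lo=[5, 22] (size 2, max 22) hi=[26] (size 1, min 26) -> median=22
Step 4: insert 11 -> lo=[5, 11] (size 2, max 11) hi=[22, 26] (size 2, min 22) -> median=16.5
Step 5: insert 30 -> lo=[5, 11, 22] (size 3, max 22) hi=[26, 30] (size 2, min 26) -> median=22
Step 6: insert 46 -> lo=[5, 11, 22] (size 3, max 22) hi=[26, 30, 46] (size 3, min 26) -> median=24
Step 7: insert 35 -> lo=[5, 11, 22, 26] (size 4, max 26) hi=[30, 35, 46] (size 3, min 30) -> median=26
Step 8: insert 50 -> lo=[5, 11, 22, 26] (size 4, max 26) hi=[30, 35, 46, 50] (size 4, min 30) -> median=28
Step 9: insert 49 -> lo=[5, 11, 22, 26, 30] (size 5, max 30) hi=[35, 46, 49, 50] (size 4, min 35) -> median=30
Step 10: insert 10 -> lo=[5, 10, 11, 22, 26] (size 5, max 26) hi=[30, 35, 46, 49, 50] (size 5, min 30) -> median=28
Step 11: insert 46 -> lo=[5, 10, 11, 22, 26, 30] (size 6, max 30) hi=[35, 46, 46, 49, 50] (size 5, min 35) -> median=30

Answer: 26 15.5 22 16.5 22 24 26 28 30 28 30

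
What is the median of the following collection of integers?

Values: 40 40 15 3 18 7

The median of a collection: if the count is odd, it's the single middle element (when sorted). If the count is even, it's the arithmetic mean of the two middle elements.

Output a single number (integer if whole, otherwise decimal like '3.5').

Answer: 16.5

Derivation:
Step 1: insert 40 -> lo=[40] (size 1, max 40) hi=[] (size 0) -> median=40
Step 2: insert 40 -> lo=[40] (size 1, max 40) hi=[40] (size 1, min 40) -> median=40
Step 3: insert 15 -> lo=[15, 40] (size 2, max 40) hi=[40] (size 1, min 40) -> median=40
Step 4: insert 3 -> lo=[3, 15] (size 2, max 15) hi=[40, 40] (size 2, min 40) -> median=27.5
Step 5: insert 18 -> lo=[3, 15, 18] (size 3, max 18) hi=[40, 40] (size 2, min 40) -> median=18
Step 6: insert 7 -> lo=[3, 7, 15] (size 3, max 15) hi=[18, 40, 40] (size 3, min 18) -> median=16.5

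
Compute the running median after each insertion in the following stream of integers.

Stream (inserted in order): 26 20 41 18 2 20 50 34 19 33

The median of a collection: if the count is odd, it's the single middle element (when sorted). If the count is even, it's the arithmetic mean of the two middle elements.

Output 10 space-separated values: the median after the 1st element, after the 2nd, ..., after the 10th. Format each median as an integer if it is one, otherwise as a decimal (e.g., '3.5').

Step 1: insert 26 -> lo=[26] (size 1, max 26) hi=[] (size 0) -> median=26
Step 2: insert 20 -> lo=[20] (size 1, max 20) hi=[26] (size 1, min 26) -> median=23
Step 3: insert 41 -> lo=[20, 26] (size 2, max 26) hi=[41] (size 1, min 41) -> median=26
Step 4: insert 18 -> lo=[18, 20] (size 2, max 20) hi=[26, 41] (size 2, min 26) -> median=23
Step 5: insert 2 -> lo=[2, 18, 20] (size 3, max 20) hi=[26, 41] (size 2, min 26) -> median=20
Step 6: insert 20 -> lo=[2, 18, 20] (size 3, max 20) hi=[20, 26, 41] (size 3, min 20) -> median=20
Step 7: insert 50 -> lo=[2, 18, 20, 20] (size 4, max 20) hi=[26, 41, 50] (size 3, min 26) -> median=20
Step 8: insert 34 -> lo=[2, 18, 20, 20] (size 4, max 20) hi=[26, 34, 41, 50] (size 4, min 26) -> median=23
Step 9: insert 19 -> lo=[2, 18, 19, 20, 20] (size 5, max 20) hi=[26, 34, 41, 50] (size 4, min 26) -> median=20
Step 10: insert 33 -> lo=[2, 18, 19, 20, 20] (size 5, max 20) hi=[26, 33, 34, 41, 50] (size 5, min 26) -> median=23

Answer: 26 23 26 23 20 20 20 23 20 23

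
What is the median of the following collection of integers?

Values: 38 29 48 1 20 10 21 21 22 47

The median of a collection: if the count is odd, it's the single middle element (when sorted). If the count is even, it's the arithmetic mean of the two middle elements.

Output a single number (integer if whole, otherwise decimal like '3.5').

Answer: 21.5

Derivation:
Step 1: insert 38 -> lo=[38] (size 1, max 38) hi=[] (size 0) -> median=38
Step 2: insert 29 -> lo=[29] (size 1, max 29) hi=[38] (size 1, min 38) -> median=33.5
Step 3: insert 48 -> lo=[29, 38] (size 2, max 38) hi=[48] (size 1, min 48) -> median=38
Step 4: insert 1 -> lo=[1, 29] (size 2, max 29) hi=[38, 48] (size 2, min 38) -> median=33.5
Step 5: insert 20 -> lo=[1, 20, 29] (size 3, max 29) hi=[38, 48] (size 2, min 38) -> median=29
Step 6: insert 10 -> lo=[1, 10, 20] (size 3, max 20) hi=[29, 38, 48] (size 3, min 29) -> median=24.5
Step 7: insert 21 -> lo=[1, 10, 20, 21] (size 4, max 21) hi=[29, 38, 48] (size 3, min 29) -> median=21
Step 8: insert 21 -> lo=[1, 10, 20, 21] (size 4, max 21) hi=[21, 29, 38, 48] (size 4, min 21) -> median=21
Step 9: insert 22 -> lo=[1, 10, 20, 21, 21] (size 5, max 21) hi=[22, 29, 38, 48] (size 4, min 22) -> median=21
Step 10: insert 47 -> lo=[1, 10, 20, 21, 21] (size 5, max 21) hi=[22, 29, 38, 47, 48] (size 5, min 22) -> median=21.5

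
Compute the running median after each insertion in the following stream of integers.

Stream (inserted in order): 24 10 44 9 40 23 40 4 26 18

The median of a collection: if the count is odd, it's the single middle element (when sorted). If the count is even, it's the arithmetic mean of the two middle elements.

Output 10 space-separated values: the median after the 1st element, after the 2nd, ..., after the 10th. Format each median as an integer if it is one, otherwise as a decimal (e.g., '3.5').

Step 1: insert 24 -> lo=[24] (size 1, max 24) hi=[] (size 0) -> median=24
Step 2: insert 10 -> lo=[10] (size 1, max 10) hi=[24] (size 1, min 24) -> median=17
Step 3: insert 44 -> lo=[10, 24] (size 2, max 24) hi=[44] (size 1, min 44) -> median=24
Step 4: insert 9 -> lo=[9, 10] (size 2, max 10) hi=[24, 44] (size 2, min 24) -> median=17
Step 5: insert 40 -> lo=[9, 10, 24] (size 3, max 24) hi=[40, 44] (size 2, min 40) -> median=24
Step 6: insert 23 -> lo=[9, 10, 23] (size 3, max 23) hi=[24, 40, 44] (size 3, min 24) -> median=23.5
Step 7: insert 40 -> lo=[9, 10, 23, 24] (size 4, max 24) hi=[40, 40, 44] (size 3, min 40) -> median=24
Step 8: insert 4 -> lo=[4, 9, 10, 23] (size 4, max 23) hi=[24, 40, 40, 44] (size 4, min 24) -> median=23.5
Step 9: insert 26 -> lo=[4, 9, 10, 23, 24] (size 5, max 24) hi=[26, 40, 40, 44] (size 4, min 26) -> median=24
Step 10: insert 18 -> lo=[4, 9, 10, 18, 23] (size 5, max 23) hi=[24, 26, 40, 40, 44] (size 5, min 24) -> median=23.5

Answer: 24 17 24 17 24 23.5 24 23.5 24 23.5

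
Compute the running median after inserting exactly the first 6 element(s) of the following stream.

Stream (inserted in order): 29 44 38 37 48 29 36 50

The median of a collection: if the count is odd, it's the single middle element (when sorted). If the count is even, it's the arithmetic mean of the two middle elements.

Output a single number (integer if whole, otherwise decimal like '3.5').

Answer: 37.5

Derivation:
Step 1: insert 29 -> lo=[29] (size 1, max 29) hi=[] (size 0) -> median=29
Step 2: insert 44 -> lo=[29] (size 1, max 29) hi=[44] (size 1, min 44) -> median=36.5
Step 3: insert 38 -> lo=[29, 38] (size 2, max 38) hi=[44] (size 1, min 44) -> median=38
Step 4: insert 37 -> lo=[29, 37] (size 2, max 37) hi=[38, 44] (size 2, min 38) -> median=37.5
Step 5: insert 48 -> lo=[29, 37, 38] (size 3, max 38) hi=[44, 48] (size 2, min 44) -> median=38
Step 6: insert 29 -> lo=[29, 29, 37] (size 3, max 37) hi=[38, 44, 48] (size 3, min 38) -> median=37.5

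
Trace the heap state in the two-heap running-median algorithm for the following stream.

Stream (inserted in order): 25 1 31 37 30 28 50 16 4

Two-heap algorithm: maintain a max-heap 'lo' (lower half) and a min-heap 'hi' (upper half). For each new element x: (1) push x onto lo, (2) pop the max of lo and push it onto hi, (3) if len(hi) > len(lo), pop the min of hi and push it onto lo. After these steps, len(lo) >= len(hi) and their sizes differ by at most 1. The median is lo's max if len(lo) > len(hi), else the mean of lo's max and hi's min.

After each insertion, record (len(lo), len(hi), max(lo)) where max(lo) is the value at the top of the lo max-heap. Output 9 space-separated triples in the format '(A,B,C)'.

Answer: (1,0,25) (1,1,1) (2,1,25) (2,2,25) (3,2,30) (3,3,28) (4,3,30) (4,4,28) (5,4,28)

Derivation:
Step 1: insert 25 -> lo=[25] hi=[] -> (len(lo)=1, len(hi)=0, max(lo)=25)
Step 2: insert 1 -> lo=[1] hi=[25] -> (len(lo)=1, len(hi)=1, max(lo)=1)
Step 3: insert 31 -> lo=[1, 25] hi=[31] -> (len(lo)=2, len(hi)=1, max(lo)=25)
Step 4: insert 37 -> lo=[1, 25] hi=[31, 37] -> (len(lo)=2, len(hi)=2, max(lo)=25)
Step 5: insert 30 -> lo=[1, 25, 30] hi=[31, 37] -> (len(lo)=3, len(hi)=2, max(lo)=30)
Step 6: insert 28 -> lo=[1, 25, 28] hi=[30, 31, 37] -> (len(lo)=3, len(hi)=3, max(lo)=28)
Step 7: insert 50 -> lo=[1, 25, 28, 30] hi=[31, 37, 50] -> (len(lo)=4, len(hi)=3, max(lo)=30)
Step 8: insert 16 -> lo=[1, 16, 25, 28] hi=[30, 31, 37, 50] -> (len(lo)=4, len(hi)=4, max(lo)=28)
Step 9: insert 4 -> lo=[1, 4, 16, 25, 28] hi=[30, 31, 37, 50] -> (len(lo)=5, len(hi)=4, max(lo)=28)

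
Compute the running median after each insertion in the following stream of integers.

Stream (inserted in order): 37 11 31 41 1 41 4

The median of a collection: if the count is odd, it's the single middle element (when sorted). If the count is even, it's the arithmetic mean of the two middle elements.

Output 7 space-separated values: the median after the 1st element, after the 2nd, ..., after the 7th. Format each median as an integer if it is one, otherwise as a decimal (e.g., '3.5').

Step 1: insert 37 -> lo=[37] (size 1, max 37) hi=[] (size 0) -> median=37
Step 2: insert 11 -> lo=[11] (size 1, max 11) hi=[37] (size 1, min 37) -> median=24
Step 3: insert 31 -> lo=[11, 31] (size 2, max 31) hi=[37] (size 1, min 37) -> median=31
Step 4: insert 41 -> lo=[11, 31] (size 2, max 31) hi=[37, 41] (size 2, min 37) -> median=34
Step 5: insert 1 -> lo=[1, 11, 31] (size 3, max 31) hi=[37, 41] (size 2, min 37) -> median=31
Step 6: insert 41 -> lo=[1, 11, 31] (size 3, max 31) hi=[37, 41, 41] (size 3, min 37) -> median=34
Step 7: insert 4 -> lo=[1, 4, 11, 31] (size 4, max 31) hi=[37, 41, 41] (size 3, min 37) -> median=31

Answer: 37 24 31 34 31 34 31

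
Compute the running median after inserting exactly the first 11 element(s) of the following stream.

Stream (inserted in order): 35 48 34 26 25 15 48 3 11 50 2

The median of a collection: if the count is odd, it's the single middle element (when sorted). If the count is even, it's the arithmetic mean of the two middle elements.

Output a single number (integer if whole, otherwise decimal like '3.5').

Answer: 26

Derivation:
Step 1: insert 35 -> lo=[35] (size 1, max 35) hi=[] (size 0) -> median=35
Step 2: insert 48 -> lo=[35] (size 1, max 35) hi=[48] (size 1, min 48) -> median=41.5
Step 3: insert 34 -> lo=[34, 35] (size 2, max 35) hi=[48] (size 1, min 48) -> median=35
Step 4: insert 26 -> lo=[26, 34] (size 2, max 34) hi=[35, 48] (size 2, min 35) -> median=34.5
Step 5: insert 25 -> lo=[25, 26, 34] (size 3, max 34) hi=[35, 48] (size 2, min 35) -> median=34
Step 6: insert 15 -> lo=[15, 25, 26] (size 3, max 26) hi=[34, 35, 48] (size 3, min 34) -> median=30
Step 7: insert 48 -> lo=[15, 25, 26, 34] (size 4, max 34) hi=[35, 48, 48] (size 3, min 35) -> median=34
Step 8: insert 3 -> lo=[3, 15, 25, 26] (size 4, max 26) hi=[34, 35, 48, 48] (size 4, min 34) -> median=30
Step 9: insert 11 -> lo=[3, 11, 15, 25, 26] (size 5, max 26) hi=[34, 35, 48, 48] (size 4, min 34) -> median=26
Step 10: insert 50 -> lo=[3, 11, 15, 25, 26] (size 5, max 26) hi=[34, 35, 48, 48, 50] (size 5, min 34) -> median=30
Step 11: insert 2 -> lo=[2, 3, 11, 15, 25, 26] (size 6, max 26) hi=[34, 35, 48, 48, 50] (size 5, min 34) -> median=26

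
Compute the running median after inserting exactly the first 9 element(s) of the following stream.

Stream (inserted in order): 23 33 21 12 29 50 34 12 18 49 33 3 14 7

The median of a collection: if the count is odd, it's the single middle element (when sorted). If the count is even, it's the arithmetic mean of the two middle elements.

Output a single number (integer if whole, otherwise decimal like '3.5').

Answer: 23

Derivation:
Step 1: insert 23 -> lo=[23] (size 1, max 23) hi=[] (size 0) -> median=23
Step 2: insert 33 -> lo=[23] (size 1, max 23) hi=[33] (size 1, min 33) -> median=28
Step 3: insert 21 -> lo=[21, 23] (size 2, max 23) hi=[33] (size 1, min 33) -> median=23
Step 4: insert 12 -> lo=[12, 21] (size 2, max 21) hi=[23, 33] (size 2, min 23) -> median=22
Step 5: insert 29 -> lo=[12, 21, 23] (size 3, max 23) hi=[29, 33] (size 2, min 29) -> median=23
Step 6: insert 50 -> lo=[12, 21, 23] (size 3, max 23) hi=[29, 33, 50] (size 3, min 29) -> median=26
Step 7: insert 34 -> lo=[12, 21, 23, 29] (size 4, max 29) hi=[33, 34, 50] (size 3, min 33) -> median=29
Step 8: insert 12 -> lo=[12, 12, 21, 23] (size 4, max 23) hi=[29, 33, 34, 50] (size 4, min 29) -> median=26
Step 9: insert 18 -> lo=[12, 12, 18, 21, 23] (size 5, max 23) hi=[29, 33, 34, 50] (size 4, min 29) -> median=23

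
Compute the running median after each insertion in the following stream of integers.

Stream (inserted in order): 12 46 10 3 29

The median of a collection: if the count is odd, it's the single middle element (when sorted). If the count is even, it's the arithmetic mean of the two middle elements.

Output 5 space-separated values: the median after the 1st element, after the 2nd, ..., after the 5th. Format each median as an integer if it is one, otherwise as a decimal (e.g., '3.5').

Step 1: insert 12 -> lo=[12] (size 1, max 12) hi=[] (size 0) -> median=12
Step 2: insert 46 -> lo=[12] (size 1, max 12) hi=[46] (size 1, min 46) -> median=29
Step 3: insert 10 -> lo=[10, 12] (size 2, max 12) hi=[46] (size 1, min 46) -> median=12
Step 4: insert 3 -> lo=[3, 10] (size 2, max 10) hi=[12, 46] (size 2, min 12) -> median=11
Step 5: insert 29 -> lo=[3, 10, 12] (size 3, max 12) hi=[29, 46] (size 2, min 29) -> median=12

Answer: 12 29 12 11 12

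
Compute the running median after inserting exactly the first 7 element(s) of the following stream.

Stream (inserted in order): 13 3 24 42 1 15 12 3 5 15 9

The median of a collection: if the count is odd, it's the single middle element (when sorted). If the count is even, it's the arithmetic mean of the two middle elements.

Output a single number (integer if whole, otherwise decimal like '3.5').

Answer: 13

Derivation:
Step 1: insert 13 -> lo=[13] (size 1, max 13) hi=[] (size 0) -> median=13
Step 2: insert 3 -> lo=[3] (size 1, max 3) hi=[13] (size 1, min 13) -> median=8
Step 3: insert 24 -> lo=[3, 13] (size 2, max 13) hi=[24] (size 1, min 24) -> median=13
Step 4: insert 42 -> lo=[3, 13] (size 2, max 13) hi=[24, 42] (size 2, min 24) -> median=18.5
Step 5: insert 1 -> lo=[1, 3, 13] (size 3, max 13) hi=[24, 42] (size 2, min 24) -> median=13
Step 6: insert 15 -> lo=[1, 3, 13] (size 3, max 13) hi=[15, 24, 42] (size 3, min 15) -> median=14
Step 7: insert 12 -> lo=[1, 3, 12, 13] (size 4, max 13) hi=[15, 24, 42] (size 3, min 15) -> median=13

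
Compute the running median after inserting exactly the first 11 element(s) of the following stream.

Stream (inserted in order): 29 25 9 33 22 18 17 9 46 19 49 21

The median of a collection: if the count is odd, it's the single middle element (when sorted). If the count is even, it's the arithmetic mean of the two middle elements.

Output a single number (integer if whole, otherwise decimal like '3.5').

Answer: 22

Derivation:
Step 1: insert 29 -> lo=[29] (size 1, max 29) hi=[] (size 0) -> median=29
Step 2: insert 25 -> lo=[25] (size 1, max 25) hi=[29] (size 1, min 29) -> median=27
Step 3: insert 9 -> lo=[9, 25] (size 2, max 25) hi=[29] (size 1, min 29) -> median=25
Step 4: insert 33 -> lo=[9, 25] (size 2, max 25) hi=[29, 33] (size 2, min 29) -> median=27
Step 5: insert 22 -> lo=[9, 22, 25] (size 3, max 25) hi=[29, 33] (size 2, min 29) -> median=25
Step 6: insert 18 -> lo=[9, 18, 22] (size 3, max 22) hi=[25, 29, 33] (size 3, min 25) -> median=23.5
Step 7: insert 17 -> lo=[9, 17, 18, 22] (size 4, max 22) hi=[25, 29, 33] (size 3, min 25) -> median=22
Step 8: insert 9 -> lo=[9, 9, 17, 18] (size 4, max 18) hi=[22, 25, 29, 33] (size 4, min 22) -> median=20
Step 9: insert 46 -> lo=[9, 9, 17, 18, 22] (size 5, max 22) hi=[25, 29, 33, 46] (size 4, min 25) -> median=22
Step 10: insert 19 -> lo=[9, 9, 17, 18, 19] (size 5, max 19) hi=[22, 25, 29, 33, 46] (size 5, min 22) -> median=20.5
Step 11: insert 49 -> lo=[9, 9, 17, 18, 19, 22] (size 6, max 22) hi=[25, 29, 33, 46, 49] (size 5, min 25) -> median=22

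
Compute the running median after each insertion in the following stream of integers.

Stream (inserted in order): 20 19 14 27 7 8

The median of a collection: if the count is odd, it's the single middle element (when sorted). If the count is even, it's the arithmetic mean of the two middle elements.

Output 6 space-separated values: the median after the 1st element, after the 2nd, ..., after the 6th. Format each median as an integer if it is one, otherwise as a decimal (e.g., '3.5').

Step 1: insert 20 -> lo=[20] (size 1, max 20) hi=[] (size 0) -> median=20
Step 2: insert 19 -> lo=[19] (size 1, max 19) hi=[20] (size 1, min 20) -> median=19.5
Step 3: insert 14 -> lo=[14, 19] (size 2, max 19) hi=[20] (size 1, min 20) -> median=19
Step 4: insert 27 -> lo=[14, 19] (size 2, max 19) hi=[20, 27] (size 2, min 20) -> median=19.5
Step 5: insert 7 -> lo=[7, 14, 19] (size 3, max 19) hi=[20, 27] (size 2, min 20) -> median=19
Step 6: insert 8 -> lo=[7, 8, 14] (size 3, max 14) hi=[19, 20, 27] (size 3, min 19) -> median=16.5

Answer: 20 19.5 19 19.5 19 16.5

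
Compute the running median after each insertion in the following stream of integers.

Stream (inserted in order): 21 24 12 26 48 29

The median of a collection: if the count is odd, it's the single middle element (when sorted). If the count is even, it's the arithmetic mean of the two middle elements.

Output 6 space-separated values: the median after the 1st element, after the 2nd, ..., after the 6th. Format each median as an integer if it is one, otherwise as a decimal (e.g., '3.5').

Step 1: insert 21 -> lo=[21] (size 1, max 21) hi=[] (size 0) -> median=21
Step 2: insert 24 -> lo=[21] (size 1, max 21) hi=[24] (size 1, min 24) -> median=22.5
Step 3: insert 12 -> lo=[12, 21] (size 2, max 21) hi=[24] (size 1, min 24) -> median=21
Step 4: insert 26 -> lo=[12, 21] (size 2, max 21) hi=[24, 26] (size 2, min 24) -> median=22.5
Step 5: insert 48 -> lo=[12, 21, 24] (size 3, max 24) hi=[26, 48] (size 2, min 26) -> median=24
Step 6: insert 29 -> lo=[12, 21, 24] (size 3, max 24) hi=[26, 29, 48] (size 3, min 26) -> median=25

Answer: 21 22.5 21 22.5 24 25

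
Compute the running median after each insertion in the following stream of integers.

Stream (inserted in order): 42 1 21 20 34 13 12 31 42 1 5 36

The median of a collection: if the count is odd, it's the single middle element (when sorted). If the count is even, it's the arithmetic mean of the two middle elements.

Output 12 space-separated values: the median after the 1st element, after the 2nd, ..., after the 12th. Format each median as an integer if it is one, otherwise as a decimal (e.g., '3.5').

Step 1: insert 42 -> lo=[42] (size 1, max 42) hi=[] (size 0) -> median=42
Step 2: insert 1 -> lo=[1] (size 1, max 1) hi=[42] (size 1, min 42) -> median=21.5
Step 3: insert 21 -> lo=[1, 21] (size 2, max 21) hi=[42] (size 1, min 42) -> median=21
Step 4: insert 20 -> lo=[1, 20] (size 2, max 20) hi=[21, 42] (size 2, min 21) -> median=20.5
Step 5: insert 34 -> lo=[1, 20, 21] (size 3, max 21) hi=[34, 42] (size 2, min 34) -> median=21
Step 6: insert 13 -> lo=[1, 13, 20] (size 3, max 20) hi=[21, 34, 42] (size 3, min 21) -> median=20.5
Step 7: insert 12 -> lo=[1, 12, 13, 20] (size 4, max 20) hi=[21, 34, 42] (size 3, min 21) -> median=20
Step 8: insert 31 -> lo=[1, 12, 13, 20] (size 4, max 20) hi=[21, 31, 34, 42] (size 4, min 21) -> median=20.5
Step 9: insert 42 -> lo=[1, 12, 13, 20, 21] (size 5, max 21) hi=[31, 34, 42, 42] (size 4, min 31) -> median=21
Step 10: insert 1 -> lo=[1, 1, 12, 13, 20] (size 5, max 20) hi=[21, 31, 34, 42, 42] (size 5, min 21) -> median=20.5
Step 11: insert 5 -> lo=[1, 1, 5, 12, 13, 20] (size 6, max 20) hi=[21, 31, 34, 42, 42] (size 5, min 21) -> median=20
Step 12: insert 36 -> lo=[1, 1, 5, 12, 13, 20] (size 6, max 20) hi=[21, 31, 34, 36, 42, 42] (size 6, min 21) -> median=20.5

Answer: 42 21.5 21 20.5 21 20.5 20 20.5 21 20.5 20 20.5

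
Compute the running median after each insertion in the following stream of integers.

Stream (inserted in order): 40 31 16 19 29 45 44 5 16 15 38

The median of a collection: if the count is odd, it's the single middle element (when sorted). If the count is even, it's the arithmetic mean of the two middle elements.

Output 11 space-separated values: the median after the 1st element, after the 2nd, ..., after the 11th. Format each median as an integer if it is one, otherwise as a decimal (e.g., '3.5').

Step 1: insert 40 -> lo=[40] (size 1, max 40) hi=[] (size 0) -> median=40
Step 2: insert 31 -> lo=[31] (size 1, max 31) hi=[40] (size 1, min 40) -> median=35.5
Step 3: insert 16 -> lo=[16, 31] (size 2, max 31) hi=[40] (size 1, min 40) -> median=31
Step 4: insert 19 -> lo=[16, 19] (size 2, max 19) hi=[31, 40] (size 2, min 31) -> median=25
Step 5: insert 29 -> lo=[16, 19, 29] (size 3, max 29) hi=[31, 40] (size 2, min 31) -> median=29
Step 6: insert 45 -> lo=[16, 19, 29] (size 3, max 29) hi=[31, 40, 45] (size 3, min 31) -> median=30
Step 7: insert 44 -> lo=[16, 19, 29, 31] (size 4, max 31) hi=[40, 44, 45] (size 3, min 40) -> median=31
Step 8: insert 5 -> lo=[5, 16, 19, 29] (size 4, max 29) hi=[31, 40, 44, 45] (size 4, min 31) -> median=30
Step 9: insert 16 -> lo=[5, 16, 16, 19, 29] (size 5, max 29) hi=[31, 40, 44, 45] (size 4, min 31) -> median=29
Step 10: insert 15 -> lo=[5, 15, 16, 16, 19] (size 5, max 19) hi=[29, 31, 40, 44, 45] (size 5, min 29) -> median=24
Step 11: insert 38 -> lo=[5, 15, 16, 16, 19, 29] (size 6, max 29) hi=[31, 38, 40, 44, 45] (size 5, min 31) -> median=29

Answer: 40 35.5 31 25 29 30 31 30 29 24 29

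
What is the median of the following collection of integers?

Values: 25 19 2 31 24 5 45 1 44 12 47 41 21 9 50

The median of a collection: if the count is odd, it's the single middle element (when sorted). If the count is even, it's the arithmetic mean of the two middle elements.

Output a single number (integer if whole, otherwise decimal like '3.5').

Answer: 24

Derivation:
Step 1: insert 25 -> lo=[25] (size 1, max 25) hi=[] (size 0) -> median=25
Step 2: insert 19 -> lo=[19] (size 1, max 19) hi=[25] (size 1, min 25) -> median=22
Step 3: insert 2 -> lo=[2, 19] (size 2, max 19) hi=[25] (size 1, min 25) -> median=19
Step 4: insert 31 -> lo=[2, 19] (size 2, max 19) hi=[25, 31] (size 2, min 25) -> median=22
Step 5: insert 24 -> lo=[2, 19, 24] (size 3, max 24) hi=[25, 31] (size 2, min 25) -> median=24
Step 6: insert 5 -> lo=[2, 5, 19] (size 3, max 19) hi=[24, 25, 31] (size 3, min 24) -> median=21.5
Step 7: insert 45 -> lo=[2, 5, 19, 24] (size 4, max 24) hi=[25, 31, 45] (size 3, min 25) -> median=24
Step 8: insert 1 -> lo=[1, 2, 5, 19] (size 4, max 19) hi=[24, 25, 31, 45] (size 4, min 24) -> median=21.5
Step 9: insert 44 -> lo=[1, 2, 5, 19, 24] (size 5, max 24) hi=[25, 31, 44, 45] (size 4, min 25) -> median=24
Step 10: insert 12 -> lo=[1, 2, 5, 12, 19] (size 5, max 19) hi=[24, 25, 31, 44, 45] (size 5, min 24) -> median=21.5
Step 11: insert 47 -> lo=[1, 2, 5, 12, 19, 24] (size 6, max 24) hi=[25, 31, 44, 45, 47] (size 5, min 25) -> median=24
Step 12: insert 41 -> lo=[1, 2, 5, 12, 19, 24] (size 6, max 24) hi=[25, 31, 41, 44, 45, 47] (size 6, min 25) -> median=24.5
Step 13: insert 21 -> lo=[1, 2, 5, 12, 19, 21, 24] (size 7, max 24) hi=[25, 31, 41, 44, 45, 47] (size 6, min 25) -> median=24
Step 14: insert 9 -> lo=[1, 2, 5, 9, 12, 19, 21] (size 7, max 21) hi=[24, 25, 31, 41, 44, 45, 47] (size 7, min 24) -> median=22.5
Step 15: insert 50 -> lo=[1, 2, 5, 9, 12, 19, 21, 24] (size 8, max 24) hi=[25, 31, 41, 44, 45, 47, 50] (size 7, min 25) -> median=24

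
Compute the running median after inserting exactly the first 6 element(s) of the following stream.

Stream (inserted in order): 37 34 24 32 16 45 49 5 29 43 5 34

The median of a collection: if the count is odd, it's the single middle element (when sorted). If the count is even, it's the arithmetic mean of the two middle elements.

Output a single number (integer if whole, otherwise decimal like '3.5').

Answer: 33

Derivation:
Step 1: insert 37 -> lo=[37] (size 1, max 37) hi=[] (size 0) -> median=37
Step 2: insert 34 -> lo=[34] (size 1, max 34) hi=[37] (size 1, min 37) -> median=35.5
Step 3: insert 24 -> lo=[24, 34] (size 2, max 34) hi=[37] (size 1, min 37) -> median=34
Step 4: insert 32 -> lo=[24, 32] (size 2, max 32) hi=[34, 37] (size 2, min 34) -> median=33
Step 5: insert 16 -> lo=[16, 24, 32] (size 3, max 32) hi=[34, 37] (size 2, min 34) -> median=32
Step 6: insert 45 -> lo=[16, 24, 32] (size 3, max 32) hi=[34, 37, 45] (size 3, min 34) -> median=33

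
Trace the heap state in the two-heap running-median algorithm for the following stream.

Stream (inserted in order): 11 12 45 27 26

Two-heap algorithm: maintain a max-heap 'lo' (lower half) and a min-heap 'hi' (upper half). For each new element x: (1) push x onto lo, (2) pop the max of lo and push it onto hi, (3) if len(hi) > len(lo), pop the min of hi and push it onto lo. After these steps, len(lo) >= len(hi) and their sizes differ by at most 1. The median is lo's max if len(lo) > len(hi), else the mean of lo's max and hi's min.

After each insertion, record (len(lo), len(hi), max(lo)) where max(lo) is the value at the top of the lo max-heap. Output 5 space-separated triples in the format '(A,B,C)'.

Step 1: insert 11 -> lo=[11] hi=[] -> (len(lo)=1, len(hi)=0, max(lo)=11)
Step 2: insert 12 -> lo=[11] hi=[12] -> (len(lo)=1, len(hi)=1, max(lo)=11)
Step 3: insert 45 -> lo=[11, 12] hi=[45] -> (len(lo)=2, len(hi)=1, max(lo)=12)
Step 4: insert 27 -> lo=[11, 12] hi=[27, 45] -> (len(lo)=2, len(hi)=2, max(lo)=12)
Step 5: insert 26 -> lo=[11, 12, 26] hi=[27, 45] -> (len(lo)=3, len(hi)=2, max(lo)=26)

Answer: (1,0,11) (1,1,11) (2,1,12) (2,2,12) (3,2,26)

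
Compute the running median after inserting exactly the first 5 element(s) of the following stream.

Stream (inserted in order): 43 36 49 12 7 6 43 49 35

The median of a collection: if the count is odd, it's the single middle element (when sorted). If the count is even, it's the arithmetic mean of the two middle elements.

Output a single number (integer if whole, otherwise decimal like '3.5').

Step 1: insert 43 -> lo=[43] (size 1, max 43) hi=[] (size 0) -> median=43
Step 2: insert 36 -> lo=[36] (size 1, max 36) hi=[43] (size 1, min 43) -> median=39.5
Step 3: insert 49 -> lo=[36, 43] (size 2, max 43) hi=[49] (size 1, min 49) -> median=43
Step 4: insert 12 -> lo=[12, 36] (size 2, max 36) hi=[43, 49] (size 2, min 43) -> median=39.5
Step 5: insert 7 -> lo=[7, 12, 36] (size 3, max 36) hi=[43, 49] (size 2, min 43) -> median=36

Answer: 36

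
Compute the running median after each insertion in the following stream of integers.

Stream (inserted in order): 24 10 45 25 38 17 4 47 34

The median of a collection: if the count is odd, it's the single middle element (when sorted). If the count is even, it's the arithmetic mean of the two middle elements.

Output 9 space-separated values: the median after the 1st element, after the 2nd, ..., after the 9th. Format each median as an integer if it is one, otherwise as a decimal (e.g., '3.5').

Answer: 24 17 24 24.5 25 24.5 24 24.5 25

Derivation:
Step 1: insert 24 -> lo=[24] (size 1, max 24) hi=[] (size 0) -> median=24
Step 2: insert 10 -> lo=[10] (size 1, max 10) hi=[24] (size 1, min 24) -> median=17
Step 3: insert 45 -> lo=[10, 24] (size 2, max 24) hi=[45] (size 1, min 45) -> median=24
Step 4: insert 25 -> lo=[10, 24] (size 2, max 24) hi=[25, 45] (size 2, min 25) -> median=24.5
Step 5: insert 38 -> lo=[10, 24, 25] (size 3, max 25) hi=[38, 45] (size 2, min 38) -> median=25
Step 6: insert 17 -> lo=[10, 17, 24] (size 3, max 24) hi=[25, 38, 45] (size 3, min 25) -> median=24.5
Step 7: insert 4 -> lo=[4, 10, 17, 24] (size 4, max 24) hi=[25, 38, 45] (size 3, min 25) -> median=24
Step 8: insert 47 -> lo=[4, 10, 17, 24] (size 4, max 24) hi=[25, 38, 45, 47] (size 4, min 25) -> median=24.5
Step 9: insert 34 -> lo=[4, 10, 17, 24, 25] (size 5, max 25) hi=[34, 38, 45, 47] (size 4, min 34) -> median=25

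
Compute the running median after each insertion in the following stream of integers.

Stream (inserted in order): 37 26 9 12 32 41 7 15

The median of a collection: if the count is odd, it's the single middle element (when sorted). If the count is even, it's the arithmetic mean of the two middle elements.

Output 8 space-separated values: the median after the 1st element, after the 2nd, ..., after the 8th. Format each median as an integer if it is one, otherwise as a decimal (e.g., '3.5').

Step 1: insert 37 -> lo=[37] (size 1, max 37) hi=[] (size 0) -> median=37
Step 2: insert 26 -> lo=[26] (size 1, max 26) hi=[37] (size 1, min 37) -> median=31.5
Step 3: insert 9 -> lo=[9, 26] (size 2, max 26) hi=[37] (size 1, min 37) -> median=26
Step 4: insert 12 -> lo=[9, 12] (size 2, max 12) hi=[26, 37] (size 2, min 26) -> median=19
Step 5: insert 32 -> lo=[9, 12, 26] (size 3, max 26) hi=[32, 37] (size 2, min 32) -> median=26
Step 6: insert 41 -> lo=[9, 12, 26] (size 3, max 26) hi=[32, 37, 41] (size 3, min 32) -> median=29
Step 7: insert 7 -> lo=[7, 9, 12, 26] (size 4, max 26) hi=[32, 37, 41] (size 3, min 32) -> median=26
Step 8: insert 15 -> lo=[7, 9, 12, 15] (size 4, max 15) hi=[26, 32, 37, 41] (size 4, min 26) -> median=20.5

Answer: 37 31.5 26 19 26 29 26 20.5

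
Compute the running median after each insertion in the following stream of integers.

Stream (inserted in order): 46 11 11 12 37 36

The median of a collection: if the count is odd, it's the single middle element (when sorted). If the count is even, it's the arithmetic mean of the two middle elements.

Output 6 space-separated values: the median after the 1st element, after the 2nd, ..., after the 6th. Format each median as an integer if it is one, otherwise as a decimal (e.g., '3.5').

Answer: 46 28.5 11 11.5 12 24

Derivation:
Step 1: insert 46 -> lo=[46] (size 1, max 46) hi=[] (size 0) -> median=46
Step 2: insert 11 -> lo=[11] (size 1, max 11) hi=[46] (size 1, min 46) -> median=28.5
Step 3: insert 11 -> lo=[11, 11] (size 2, max 11) hi=[46] (size 1, min 46) -> median=11
Step 4: insert 12 -> lo=[11, 11] (size 2, max 11) hi=[12, 46] (size 2, min 12) -> median=11.5
Step 5: insert 37 -> lo=[11, 11, 12] (size 3, max 12) hi=[37, 46] (size 2, min 37) -> median=12
Step 6: insert 36 -> lo=[11, 11, 12] (size 3, max 12) hi=[36, 37, 46] (size 3, min 36) -> median=24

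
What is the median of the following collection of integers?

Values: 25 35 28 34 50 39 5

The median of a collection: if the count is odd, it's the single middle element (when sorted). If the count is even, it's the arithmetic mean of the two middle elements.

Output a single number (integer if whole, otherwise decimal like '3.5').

Answer: 34

Derivation:
Step 1: insert 25 -> lo=[25] (size 1, max 25) hi=[] (size 0) -> median=25
Step 2: insert 35 -> lo=[25] (size 1, max 25) hi=[35] (size 1, min 35) -> median=30
Step 3: insert 28 -> lo=[25, 28] (size 2, max 28) hi=[35] (size 1, min 35) -> median=28
Step 4: insert 34 -> lo=[25, 28] (size 2, max 28) hi=[34, 35] (size 2, min 34) -> median=31
Step 5: insert 50 -> lo=[25, 28, 34] (size 3, max 34) hi=[35, 50] (size 2, min 35) -> median=34
Step 6: insert 39 -> lo=[25, 28, 34] (size 3, max 34) hi=[35, 39, 50] (size 3, min 35) -> median=34.5
Step 7: insert 5 -> lo=[5, 25, 28, 34] (size 4, max 34) hi=[35, 39, 50] (size 3, min 35) -> median=34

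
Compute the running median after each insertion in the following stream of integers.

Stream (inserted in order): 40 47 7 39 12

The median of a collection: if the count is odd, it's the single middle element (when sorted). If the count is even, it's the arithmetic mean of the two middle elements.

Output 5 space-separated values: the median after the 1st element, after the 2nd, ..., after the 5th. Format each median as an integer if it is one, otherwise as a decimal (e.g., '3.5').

Answer: 40 43.5 40 39.5 39

Derivation:
Step 1: insert 40 -> lo=[40] (size 1, max 40) hi=[] (size 0) -> median=40
Step 2: insert 47 -> lo=[40] (size 1, max 40) hi=[47] (size 1, min 47) -> median=43.5
Step 3: insert 7 -> lo=[7, 40] (size 2, max 40) hi=[47] (size 1, min 47) -> median=40
Step 4: insert 39 -> lo=[7, 39] (size 2, max 39) hi=[40, 47] (size 2, min 40) -> median=39.5
Step 5: insert 12 -> lo=[7, 12, 39] (size 3, max 39) hi=[40, 47] (size 2, min 40) -> median=39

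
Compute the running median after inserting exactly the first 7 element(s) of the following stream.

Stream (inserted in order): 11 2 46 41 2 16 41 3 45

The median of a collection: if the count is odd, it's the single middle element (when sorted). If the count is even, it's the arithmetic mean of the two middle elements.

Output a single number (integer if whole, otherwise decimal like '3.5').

Step 1: insert 11 -> lo=[11] (size 1, max 11) hi=[] (size 0) -> median=11
Step 2: insert 2 -> lo=[2] (size 1, max 2) hi=[11] (size 1, min 11) -> median=6.5
Step 3: insert 46 -> lo=[2, 11] (size 2, max 11) hi=[46] (size 1, min 46) -> median=11
Step 4: insert 41 -> lo=[2, 11] (size 2, max 11) hi=[41, 46] (size 2, min 41) -> median=26
Step 5: insert 2 -> lo=[2, 2, 11] (size 3, max 11) hi=[41, 46] (size 2, min 41) -> median=11
Step 6: insert 16 -> lo=[2, 2, 11] (size 3, max 11) hi=[16, 41, 46] (size 3, min 16) -> median=13.5
Step 7: insert 41 -> lo=[2, 2, 11, 16] (size 4, max 16) hi=[41, 41, 46] (size 3, min 41) -> median=16

Answer: 16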